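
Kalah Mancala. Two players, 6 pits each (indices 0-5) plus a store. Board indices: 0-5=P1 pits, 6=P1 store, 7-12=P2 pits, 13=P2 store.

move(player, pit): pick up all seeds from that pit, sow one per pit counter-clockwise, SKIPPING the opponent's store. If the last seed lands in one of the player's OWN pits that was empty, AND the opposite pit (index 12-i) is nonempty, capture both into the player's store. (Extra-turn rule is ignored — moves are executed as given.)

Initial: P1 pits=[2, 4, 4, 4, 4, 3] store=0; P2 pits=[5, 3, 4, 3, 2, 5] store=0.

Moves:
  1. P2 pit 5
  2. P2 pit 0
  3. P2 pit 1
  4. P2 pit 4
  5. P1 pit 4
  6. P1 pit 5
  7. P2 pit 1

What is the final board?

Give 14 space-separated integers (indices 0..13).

Move 1: P2 pit5 -> P1=[3,5,5,5,4,3](0) P2=[5,3,4,3,2,0](1)
Move 2: P2 pit0 -> P1=[0,5,5,5,4,3](0) P2=[0,4,5,4,3,0](5)
Move 3: P2 pit1 -> P1=[0,5,5,5,4,3](0) P2=[0,0,6,5,4,1](5)
Move 4: P2 pit4 -> P1=[1,6,5,5,4,3](0) P2=[0,0,6,5,0,2](6)
Move 5: P1 pit4 -> P1=[1,6,5,5,0,4](1) P2=[1,1,6,5,0,2](6)
Move 6: P1 pit5 -> P1=[1,6,5,5,0,0](2) P2=[2,2,7,5,0,2](6)
Move 7: P2 pit1 -> P1=[1,6,5,5,0,0](2) P2=[2,0,8,6,0,2](6)

Answer: 1 6 5 5 0 0 2 2 0 8 6 0 2 6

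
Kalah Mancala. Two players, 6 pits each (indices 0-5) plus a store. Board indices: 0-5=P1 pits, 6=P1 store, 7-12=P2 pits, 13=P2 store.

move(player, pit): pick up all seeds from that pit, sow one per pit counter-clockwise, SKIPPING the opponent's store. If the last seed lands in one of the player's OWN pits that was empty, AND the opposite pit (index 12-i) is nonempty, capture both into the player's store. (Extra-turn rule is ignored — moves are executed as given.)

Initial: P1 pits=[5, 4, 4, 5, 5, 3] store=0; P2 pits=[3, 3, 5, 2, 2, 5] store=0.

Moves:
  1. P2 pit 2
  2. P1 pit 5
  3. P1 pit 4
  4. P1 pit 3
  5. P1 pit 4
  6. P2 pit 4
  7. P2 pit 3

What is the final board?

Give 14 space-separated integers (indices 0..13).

Answer: 7 4 4 0 0 3 3 6 6 1 0 1 8 3

Derivation:
Move 1: P2 pit2 -> P1=[6,4,4,5,5,3](0) P2=[3,3,0,3,3,6](1)
Move 2: P1 pit5 -> P1=[6,4,4,5,5,0](1) P2=[4,4,0,3,3,6](1)
Move 3: P1 pit4 -> P1=[6,4,4,5,0,1](2) P2=[5,5,1,3,3,6](1)
Move 4: P1 pit3 -> P1=[6,4,4,0,1,2](3) P2=[6,6,1,3,3,6](1)
Move 5: P1 pit4 -> P1=[6,4,4,0,0,3](3) P2=[6,6,1,3,3,6](1)
Move 6: P2 pit4 -> P1=[7,4,4,0,0,3](3) P2=[6,6,1,3,0,7](2)
Move 7: P2 pit3 -> P1=[7,4,4,0,0,3](3) P2=[6,6,1,0,1,8](3)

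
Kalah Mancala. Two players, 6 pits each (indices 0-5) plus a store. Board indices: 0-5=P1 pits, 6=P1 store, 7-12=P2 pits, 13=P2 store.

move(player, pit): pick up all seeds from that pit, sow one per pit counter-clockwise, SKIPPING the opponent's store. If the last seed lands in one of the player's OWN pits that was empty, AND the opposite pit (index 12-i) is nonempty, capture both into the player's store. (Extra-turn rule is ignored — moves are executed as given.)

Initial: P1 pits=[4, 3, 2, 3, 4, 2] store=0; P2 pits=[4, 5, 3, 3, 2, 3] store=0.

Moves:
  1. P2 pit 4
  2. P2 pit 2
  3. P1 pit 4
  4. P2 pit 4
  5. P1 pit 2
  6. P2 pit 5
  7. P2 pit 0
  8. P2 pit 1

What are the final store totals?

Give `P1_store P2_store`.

Answer: 8 8

Derivation:
Move 1: P2 pit4 -> P1=[4,3,2,3,4,2](0) P2=[4,5,3,3,0,4](1)
Move 2: P2 pit2 -> P1=[4,3,2,3,4,2](0) P2=[4,5,0,4,1,5](1)
Move 3: P1 pit4 -> P1=[4,3,2,3,0,3](1) P2=[5,6,0,4,1,5](1)
Move 4: P2 pit4 -> P1=[4,3,2,3,0,3](1) P2=[5,6,0,4,0,6](1)
Move 5: P1 pit2 -> P1=[4,3,0,4,0,3](8) P2=[5,0,0,4,0,6](1)
Move 6: P2 pit5 -> P1=[5,4,1,5,1,3](8) P2=[5,0,0,4,0,0](2)
Move 7: P2 pit0 -> P1=[0,4,1,5,1,3](8) P2=[0,1,1,5,1,0](8)
Move 8: P2 pit1 -> P1=[0,4,1,5,1,3](8) P2=[0,0,2,5,1,0](8)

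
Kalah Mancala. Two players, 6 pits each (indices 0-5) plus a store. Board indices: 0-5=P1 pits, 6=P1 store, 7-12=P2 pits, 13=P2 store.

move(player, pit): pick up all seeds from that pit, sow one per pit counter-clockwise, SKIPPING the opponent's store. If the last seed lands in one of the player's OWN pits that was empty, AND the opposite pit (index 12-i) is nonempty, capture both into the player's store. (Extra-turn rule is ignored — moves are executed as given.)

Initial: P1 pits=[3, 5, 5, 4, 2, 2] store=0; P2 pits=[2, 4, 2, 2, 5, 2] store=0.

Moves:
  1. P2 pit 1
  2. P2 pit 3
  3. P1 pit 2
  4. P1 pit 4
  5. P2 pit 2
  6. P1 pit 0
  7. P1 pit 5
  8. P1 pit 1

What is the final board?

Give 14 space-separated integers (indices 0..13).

Move 1: P2 pit1 -> P1=[3,5,5,4,2,2](0) P2=[2,0,3,3,6,3](0)
Move 2: P2 pit3 -> P1=[3,5,5,4,2,2](0) P2=[2,0,3,0,7,4](1)
Move 3: P1 pit2 -> P1=[3,5,0,5,3,3](1) P2=[3,0,3,0,7,4](1)
Move 4: P1 pit4 -> P1=[3,5,0,5,0,4](2) P2=[4,0,3,0,7,4](1)
Move 5: P2 pit2 -> P1=[3,5,0,5,0,4](2) P2=[4,0,0,1,8,5](1)
Move 6: P1 pit0 -> P1=[0,6,1,6,0,4](2) P2=[4,0,0,1,8,5](1)
Move 7: P1 pit5 -> P1=[0,6,1,6,0,0](3) P2=[5,1,1,1,8,5](1)
Move 8: P1 pit1 -> P1=[0,0,2,7,1,1](4) P2=[6,1,1,1,8,5](1)

Answer: 0 0 2 7 1 1 4 6 1 1 1 8 5 1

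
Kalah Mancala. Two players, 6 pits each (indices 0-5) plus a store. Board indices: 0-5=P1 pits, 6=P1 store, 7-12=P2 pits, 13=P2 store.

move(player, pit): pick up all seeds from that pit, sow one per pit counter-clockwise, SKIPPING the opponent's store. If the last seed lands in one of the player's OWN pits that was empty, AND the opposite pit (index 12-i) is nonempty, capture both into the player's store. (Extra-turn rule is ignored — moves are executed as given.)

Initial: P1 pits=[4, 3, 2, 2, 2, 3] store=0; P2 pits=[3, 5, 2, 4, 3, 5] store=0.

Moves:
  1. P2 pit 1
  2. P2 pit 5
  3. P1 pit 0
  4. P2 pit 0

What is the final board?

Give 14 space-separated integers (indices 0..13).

Move 1: P2 pit1 -> P1=[4,3,2,2,2,3](0) P2=[3,0,3,5,4,6](1)
Move 2: P2 pit5 -> P1=[5,4,3,3,3,3](0) P2=[3,0,3,5,4,0](2)
Move 3: P1 pit0 -> P1=[0,5,4,4,4,4](0) P2=[3,0,3,5,4,0](2)
Move 4: P2 pit0 -> P1=[0,5,4,4,4,4](0) P2=[0,1,4,6,4,0](2)

Answer: 0 5 4 4 4 4 0 0 1 4 6 4 0 2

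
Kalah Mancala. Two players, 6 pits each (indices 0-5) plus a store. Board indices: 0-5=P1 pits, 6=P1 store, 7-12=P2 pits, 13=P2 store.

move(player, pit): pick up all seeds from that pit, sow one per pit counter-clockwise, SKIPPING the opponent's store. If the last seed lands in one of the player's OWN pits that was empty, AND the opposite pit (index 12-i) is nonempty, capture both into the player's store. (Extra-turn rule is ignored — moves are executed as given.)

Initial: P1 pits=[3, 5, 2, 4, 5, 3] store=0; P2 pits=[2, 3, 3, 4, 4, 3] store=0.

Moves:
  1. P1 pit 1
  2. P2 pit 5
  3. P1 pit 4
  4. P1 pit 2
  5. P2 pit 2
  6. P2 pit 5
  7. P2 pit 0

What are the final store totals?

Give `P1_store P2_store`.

Answer: 2 3

Derivation:
Move 1: P1 pit1 -> P1=[3,0,3,5,6,4](1) P2=[2,3,3,4,4,3](0)
Move 2: P2 pit5 -> P1=[4,1,3,5,6,4](1) P2=[2,3,3,4,4,0](1)
Move 3: P1 pit4 -> P1=[4,1,3,5,0,5](2) P2=[3,4,4,5,4,0](1)
Move 4: P1 pit2 -> P1=[4,1,0,6,1,6](2) P2=[3,4,4,5,4,0](1)
Move 5: P2 pit2 -> P1=[4,1,0,6,1,6](2) P2=[3,4,0,6,5,1](2)
Move 6: P2 pit5 -> P1=[4,1,0,6,1,6](2) P2=[3,4,0,6,5,0](3)
Move 7: P2 pit0 -> P1=[4,1,0,6,1,6](2) P2=[0,5,1,7,5,0](3)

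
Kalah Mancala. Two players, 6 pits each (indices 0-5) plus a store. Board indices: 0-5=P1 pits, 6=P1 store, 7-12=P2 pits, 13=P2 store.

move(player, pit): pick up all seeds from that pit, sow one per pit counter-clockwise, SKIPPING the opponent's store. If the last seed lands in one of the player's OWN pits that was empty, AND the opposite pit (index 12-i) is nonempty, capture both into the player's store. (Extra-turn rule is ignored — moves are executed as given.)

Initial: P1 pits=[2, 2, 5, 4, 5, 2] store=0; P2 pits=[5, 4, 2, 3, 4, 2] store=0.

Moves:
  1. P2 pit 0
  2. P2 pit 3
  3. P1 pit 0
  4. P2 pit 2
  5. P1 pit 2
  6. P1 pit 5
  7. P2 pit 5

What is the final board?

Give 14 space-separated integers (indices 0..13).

Move 1: P2 pit0 -> P1=[2,2,5,4,5,2](0) P2=[0,5,3,4,5,3](0)
Move 2: P2 pit3 -> P1=[3,2,5,4,5,2](0) P2=[0,5,3,0,6,4](1)
Move 3: P1 pit0 -> P1=[0,3,6,5,5,2](0) P2=[0,5,3,0,6,4](1)
Move 4: P2 pit2 -> P1=[0,3,6,5,5,2](0) P2=[0,5,0,1,7,5](1)
Move 5: P1 pit2 -> P1=[0,3,0,6,6,3](1) P2=[1,6,0,1,7,5](1)
Move 6: P1 pit5 -> P1=[0,3,0,6,6,0](2) P2=[2,7,0,1,7,5](1)
Move 7: P2 pit5 -> P1=[1,4,1,7,6,0](2) P2=[2,7,0,1,7,0](2)

Answer: 1 4 1 7 6 0 2 2 7 0 1 7 0 2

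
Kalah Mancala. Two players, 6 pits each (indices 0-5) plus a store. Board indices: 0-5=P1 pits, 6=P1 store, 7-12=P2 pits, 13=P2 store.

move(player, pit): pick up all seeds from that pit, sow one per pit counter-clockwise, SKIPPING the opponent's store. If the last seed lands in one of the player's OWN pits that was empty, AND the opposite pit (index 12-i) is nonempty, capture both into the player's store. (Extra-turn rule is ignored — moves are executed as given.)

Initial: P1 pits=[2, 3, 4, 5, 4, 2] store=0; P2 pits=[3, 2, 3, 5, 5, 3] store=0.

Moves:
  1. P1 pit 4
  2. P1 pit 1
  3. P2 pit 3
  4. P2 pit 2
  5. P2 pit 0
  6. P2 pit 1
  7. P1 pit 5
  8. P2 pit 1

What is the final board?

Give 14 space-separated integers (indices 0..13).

Move 1: P1 pit4 -> P1=[2,3,4,5,0,3](1) P2=[4,3,3,5,5,3](0)
Move 2: P1 pit1 -> P1=[2,0,5,6,0,3](5) P2=[4,0,3,5,5,3](0)
Move 3: P2 pit3 -> P1=[3,1,5,6,0,3](5) P2=[4,0,3,0,6,4](1)
Move 4: P2 pit2 -> P1=[3,1,5,6,0,3](5) P2=[4,0,0,1,7,5](1)
Move 5: P2 pit0 -> P1=[3,1,5,6,0,3](5) P2=[0,1,1,2,8,5](1)
Move 6: P2 pit1 -> P1=[3,1,5,6,0,3](5) P2=[0,0,2,2,8,5](1)
Move 7: P1 pit5 -> P1=[3,1,5,6,0,0](6) P2=[1,1,2,2,8,5](1)
Move 8: P2 pit1 -> P1=[3,1,5,6,0,0](6) P2=[1,0,3,2,8,5](1)

Answer: 3 1 5 6 0 0 6 1 0 3 2 8 5 1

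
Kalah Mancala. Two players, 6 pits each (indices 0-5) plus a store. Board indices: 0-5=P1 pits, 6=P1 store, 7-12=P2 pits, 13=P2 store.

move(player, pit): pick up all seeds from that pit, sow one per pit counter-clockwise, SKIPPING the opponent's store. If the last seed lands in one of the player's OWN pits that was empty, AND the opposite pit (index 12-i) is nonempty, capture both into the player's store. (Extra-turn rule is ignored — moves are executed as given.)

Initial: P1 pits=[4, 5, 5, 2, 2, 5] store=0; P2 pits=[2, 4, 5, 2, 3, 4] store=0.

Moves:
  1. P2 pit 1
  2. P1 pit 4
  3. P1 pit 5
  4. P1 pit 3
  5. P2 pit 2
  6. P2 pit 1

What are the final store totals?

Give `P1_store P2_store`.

Move 1: P2 pit1 -> P1=[4,5,5,2,2,5](0) P2=[2,0,6,3,4,5](0)
Move 2: P1 pit4 -> P1=[4,5,5,2,0,6](1) P2=[2,0,6,3,4,5](0)
Move 3: P1 pit5 -> P1=[4,5,5,2,0,0](2) P2=[3,1,7,4,5,5](0)
Move 4: P1 pit3 -> P1=[4,5,5,0,1,0](6) P2=[0,1,7,4,5,5](0)
Move 5: P2 pit2 -> P1=[5,6,6,0,1,0](6) P2=[0,1,0,5,6,6](1)
Move 6: P2 pit1 -> P1=[5,6,6,0,1,0](6) P2=[0,0,1,5,6,6](1)

Answer: 6 1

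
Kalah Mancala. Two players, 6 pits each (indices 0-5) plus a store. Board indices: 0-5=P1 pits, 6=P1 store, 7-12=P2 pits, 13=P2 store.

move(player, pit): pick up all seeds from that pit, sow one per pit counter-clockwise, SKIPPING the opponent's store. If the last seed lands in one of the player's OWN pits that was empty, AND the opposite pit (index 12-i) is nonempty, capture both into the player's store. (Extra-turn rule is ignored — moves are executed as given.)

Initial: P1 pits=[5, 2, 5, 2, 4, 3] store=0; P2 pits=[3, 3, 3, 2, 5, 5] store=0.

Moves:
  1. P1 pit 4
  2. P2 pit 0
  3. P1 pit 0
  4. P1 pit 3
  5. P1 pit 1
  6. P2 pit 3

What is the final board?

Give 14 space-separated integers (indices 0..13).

Move 1: P1 pit4 -> P1=[5,2,5,2,0,4](1) P2=[4,4,3,2,5,5](0)
Move 2: P2 pit0 -> P1=[5,2,5,2,0,4](1) P2=[0,5,4,3,6,5](0)
Move 3: P1 pit0 -> P1=[0,3,6,3,1,5](1) P2=[0,5,4,3,6,5](0)
Move 4: P1 pit3 -> P1=[0,3,6,0,2,6](2) P2=[0,5,4,3,6,5](0)
Move 5: P1 pit1 -> P1=[0,0,7,1,3,6](2) P2=[0,5,4,3,6,5](0)
Move 6: P2 pit3 -> P1=[0,0,7,1,3,6](2) P2=[0,5,4,0,7,6](1)

Answer: 0 0 7 1 3 6 2 0 5 4 0 7 6 1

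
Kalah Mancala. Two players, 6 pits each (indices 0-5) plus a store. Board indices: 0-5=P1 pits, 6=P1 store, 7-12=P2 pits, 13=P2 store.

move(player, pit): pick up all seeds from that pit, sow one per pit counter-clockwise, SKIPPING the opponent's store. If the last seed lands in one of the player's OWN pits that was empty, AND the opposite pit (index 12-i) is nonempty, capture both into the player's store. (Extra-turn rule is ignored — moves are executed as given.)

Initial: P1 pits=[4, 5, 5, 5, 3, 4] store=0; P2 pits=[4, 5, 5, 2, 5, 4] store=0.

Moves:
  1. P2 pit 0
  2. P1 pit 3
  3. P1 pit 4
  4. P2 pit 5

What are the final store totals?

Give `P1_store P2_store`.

Move 1: P2 pit0 -> P1=[4,5,5,5,3,4](0) P2=[0,6,6,3,6,4](0)
Move 2: P1 pit3 -> P1=[4,5,5,0,4,5](1) P2=[1,7,6,3,6,4](0)
Move 3: P1 pit4 -> P1=[4,5,5,0,0,6](2) P2=[2,8,6,3,6,4](0)
Move 4: P2 pit5 -> P1=[5,6,6,0,0,6](2) P2=[2,8,6,3,6,0](1)

Answer: 2 1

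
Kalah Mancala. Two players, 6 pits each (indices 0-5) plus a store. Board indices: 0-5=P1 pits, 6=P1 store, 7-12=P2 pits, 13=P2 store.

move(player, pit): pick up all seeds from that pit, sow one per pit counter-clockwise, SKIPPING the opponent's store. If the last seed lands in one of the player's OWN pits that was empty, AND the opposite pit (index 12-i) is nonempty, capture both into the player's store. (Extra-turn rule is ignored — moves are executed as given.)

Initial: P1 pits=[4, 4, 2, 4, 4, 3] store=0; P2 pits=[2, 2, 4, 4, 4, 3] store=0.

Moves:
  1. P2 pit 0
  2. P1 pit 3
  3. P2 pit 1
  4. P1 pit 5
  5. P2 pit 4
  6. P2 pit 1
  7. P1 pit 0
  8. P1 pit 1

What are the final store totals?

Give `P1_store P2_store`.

Move 1: P2 pit0 -> P1=[4,4,2,4,4,3](0) P2=[0,3,5,4,4,3](0)
Move 2: P1 pit3 -> P1=[4,4,2,0,5,4](1) P2=[1,3,5,4,4,3](0)
Move 3: P2 pit1 -> P1=[4,4,2,0,5,4](1) P2=[1,0,6,5,5,3](0)
Move 4: P1 pit5 -> P1=[4,4,2,0,5,0](2) P2=[2,1,7,5,5,3](0)
Move 5: P2 pit4 -> P1=[5,5,3,0,5,0](2) P2=[2,1,7,5,0,4](1)
Move 6: P2 pit1 -> P1=[5,5,3,0,5,0](2) P2=[2,0,8,5,0,4](1)
Move 7: P1 pit0 -> P1=[0,6,4,1,6,0](5) P2=[0,0,8,5,0,4](1)
Move 8: P1 pit1 -> P1=[0,0,5,2,7,1](6) P2=[1,0,8,5,0,4](1)

Answer: 6 1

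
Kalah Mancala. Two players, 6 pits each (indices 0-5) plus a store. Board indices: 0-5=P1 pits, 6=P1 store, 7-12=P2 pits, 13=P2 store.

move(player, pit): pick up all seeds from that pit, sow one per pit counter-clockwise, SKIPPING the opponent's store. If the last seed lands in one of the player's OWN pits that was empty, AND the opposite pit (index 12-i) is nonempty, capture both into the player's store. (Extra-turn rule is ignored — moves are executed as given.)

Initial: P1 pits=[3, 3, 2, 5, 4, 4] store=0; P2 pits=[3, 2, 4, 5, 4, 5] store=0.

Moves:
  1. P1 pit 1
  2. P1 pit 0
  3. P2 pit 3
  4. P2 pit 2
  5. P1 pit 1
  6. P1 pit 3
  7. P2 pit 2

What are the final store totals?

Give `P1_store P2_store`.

Answer: 1 2

Derivation:
Move 1: P1 pit1 -> P1=[3,0,3,6,5,4](0) P2=[3,2,4,5,4,5](0)
Move 2: P1 pit0 -> P1=[0,1,4,7,5,4](0) P2=[3,2,4,5,4,5](0)
Move 3: P2 pit3 -> P1=[1,2,4,7,5,4](0) P2=[3,2,4,0,5,6](1)
Move 4: P2 pit2 -> P1=[1,2,4,7,5,4](0) P2=[3,2,0,1,6,7](2)
Move 5: P1 pit1 -> P1=[1,0,5,8,5,4](0) P2=[3,2,0,1,6,7](2)
Move 6: P1 pit3 -> P1=[1,0,5,0,6,5](1) P2=[4,3,1,2,7,7](2)
Move 7: P2 pit2 -> P1=[1,0,5,0,6,5](1) P2=[4,3,0,3,7,7](2)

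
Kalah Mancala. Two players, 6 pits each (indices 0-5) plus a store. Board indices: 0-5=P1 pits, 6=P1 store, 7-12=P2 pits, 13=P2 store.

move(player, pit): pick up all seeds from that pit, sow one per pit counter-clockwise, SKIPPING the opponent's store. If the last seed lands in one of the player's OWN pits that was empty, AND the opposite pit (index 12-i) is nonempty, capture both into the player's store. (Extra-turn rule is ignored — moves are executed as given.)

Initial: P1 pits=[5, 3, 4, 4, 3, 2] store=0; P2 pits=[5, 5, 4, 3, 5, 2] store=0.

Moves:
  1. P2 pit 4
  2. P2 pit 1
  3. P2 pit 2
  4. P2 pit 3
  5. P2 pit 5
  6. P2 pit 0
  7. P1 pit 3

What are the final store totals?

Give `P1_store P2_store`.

Answer: 1 15

Derivation:
Move 1: P2 pit4 -> P1=[6,4,5,4,3,2](0) P2=[5,5,4,3,0,3](1)
Move 2: P2 pit1 -> P1=[6,4,5,4,3,2](0) P2=[5,0,5,4,1,4](2)
Move 3: P2 pit2 -> P1=[7,4,5,4,3,2](0) P2=[5,0,0,5,2,5](3)
Move 4: P2 pit3 -> P1=[8,5,5,4,3,2](0) P2=[5,0,0,0,3,6](4)
Move 5: P2 pit5 -> P1=[9,6,6,5,4,2](0) P2=[5,0,0,0,3,0](5)
Move 6: P2 pit0 -> P1=[0,6,6,5,4,2](0) P2=[0,1,1,1,4,0](15)
Move 7: P1 pit3 -> P1=[0,6,6,0,5,3](1) P2=[1,2,1,1,4,0](15)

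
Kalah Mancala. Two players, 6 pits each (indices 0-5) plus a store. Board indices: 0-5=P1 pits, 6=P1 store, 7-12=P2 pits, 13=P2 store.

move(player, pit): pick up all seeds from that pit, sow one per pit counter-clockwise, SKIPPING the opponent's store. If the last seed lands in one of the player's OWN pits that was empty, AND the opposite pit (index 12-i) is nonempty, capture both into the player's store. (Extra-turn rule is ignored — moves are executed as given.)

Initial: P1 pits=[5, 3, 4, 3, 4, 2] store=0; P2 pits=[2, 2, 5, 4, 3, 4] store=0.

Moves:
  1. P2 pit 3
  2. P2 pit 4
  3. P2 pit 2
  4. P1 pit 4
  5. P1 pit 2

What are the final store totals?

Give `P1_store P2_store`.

Move 1: P2 pit3 -> P1=[6,3,4,3,4,2](0) P2=[2,2,5,0,4,5](1)
Move 2: P2 pit4 -> P1=[7,4,4,3,4,2](0) P2=[2,2,5,0,0,6](2)
Move 3: P2 pit2 -> P1=[8,4,4,3,4,2](0) P2=[2,2,0,1,1,7](3)
Move 4: P1 pit4 -> P1=[8,4,4,3,0,3](1) P2=[3,3,0,1,1,7](3)
Move 5: P1 pit2 -> P1=[8,4,0,4,1,4](2) P2=[3,3,0,1,1,7](3)

Answer: 2 3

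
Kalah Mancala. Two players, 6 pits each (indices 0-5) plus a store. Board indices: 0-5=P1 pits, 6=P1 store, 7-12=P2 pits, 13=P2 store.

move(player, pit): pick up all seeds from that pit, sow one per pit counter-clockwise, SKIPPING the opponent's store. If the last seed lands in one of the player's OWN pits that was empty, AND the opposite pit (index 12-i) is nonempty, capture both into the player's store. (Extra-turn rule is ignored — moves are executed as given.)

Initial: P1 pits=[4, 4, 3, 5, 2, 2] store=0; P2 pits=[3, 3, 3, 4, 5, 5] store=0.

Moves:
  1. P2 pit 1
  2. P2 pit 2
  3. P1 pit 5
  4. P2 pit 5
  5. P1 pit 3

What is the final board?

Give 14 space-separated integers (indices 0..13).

Answer: 5 5 4 0 4 1 2 5 1 1 6 7 0 2

Derivation:
Move 1: P2 pit1 -> P1=[4,4,3,5,2,2](0) P2=[3,0,4,5,6,5](0)
Move 2: P2 pit2 -> P1=[4,4,3,5,2,2](0) P2=[3,0,0,6,7,6](1)
Move 3: P1 pit5 -> P1=[4,4,3,5,2,0](1) P2=[4,0,0,6,7,6](1)
Move 4: P2 pit5 -> P1=[5,5,4,6,3,0](1) P2=[4,0,0,6,7,0](2)
Move 5: P1 pit3 -> P1=[5,5,4,0,4,1](2) P2=[5,1,1,6,7,0](2)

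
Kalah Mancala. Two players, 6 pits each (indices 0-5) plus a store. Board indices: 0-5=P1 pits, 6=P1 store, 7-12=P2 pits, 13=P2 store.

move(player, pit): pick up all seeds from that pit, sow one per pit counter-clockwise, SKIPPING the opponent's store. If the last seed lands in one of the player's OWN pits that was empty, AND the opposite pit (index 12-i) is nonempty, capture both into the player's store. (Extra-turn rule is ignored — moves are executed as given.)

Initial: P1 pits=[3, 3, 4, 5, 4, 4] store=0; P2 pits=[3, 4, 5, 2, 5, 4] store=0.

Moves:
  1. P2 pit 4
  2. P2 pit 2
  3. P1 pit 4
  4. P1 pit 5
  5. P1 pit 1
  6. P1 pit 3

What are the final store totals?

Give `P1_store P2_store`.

Answer: 9 2

Derivation:
Move 1: P2 pit4 -> P1=[4,4,5,5,4,4](0) P2=[3,4,5,2,0,5](1)
Move 2: P2 pit2 -> P1=[5,4,5,5,4,4](0) P2=[3,4,0,3,1,6](2)
Move 3: P1 pit4 -> P1=[5,4,5,5,0,5](1) P2=[4,5,0,3,1,6](2)
Move 4: P1 pit5 -> P1=[5,4,5,5,0,0](2) P2=[5,6,1,4,1,6](2)
Move 5: P1 pit1 -> P1=[5,0,6,6,1,0](8) P2=[0,6,1,4,1,6](2)
Move 6: P1 pit3 -> P1=[5,0,6,0,2,1](9) P2=[1,7,2,4,1,6](2)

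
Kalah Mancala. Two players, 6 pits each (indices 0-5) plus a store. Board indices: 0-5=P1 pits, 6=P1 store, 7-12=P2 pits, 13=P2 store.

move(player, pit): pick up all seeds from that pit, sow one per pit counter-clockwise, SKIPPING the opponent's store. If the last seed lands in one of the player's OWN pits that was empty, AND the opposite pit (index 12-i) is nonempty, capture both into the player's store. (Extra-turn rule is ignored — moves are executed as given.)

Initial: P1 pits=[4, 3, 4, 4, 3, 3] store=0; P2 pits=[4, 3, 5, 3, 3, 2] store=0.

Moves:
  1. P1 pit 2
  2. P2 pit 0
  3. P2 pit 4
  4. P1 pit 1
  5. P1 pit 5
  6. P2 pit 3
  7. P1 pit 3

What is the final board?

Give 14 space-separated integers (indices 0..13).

Move 1: P1 pit2 -> P1=[4,3,0,5,4,4](1) P2=[4,3,5,3,3,2](0)
Move 2: P2 pit0 -> P1=[4,3,0,5,4,4](1) P2=[0,4,6,4,4,2](0)
Move 3: P2 pit4 -> P1=[5,4,0,5,4,4](1) P2=[0,4,6,4,0,3](1)
Move 4: P1 pit1 -> P1=[5,0,1,6,5,5](1) P2=[0,4,6,4,0,3](1)
Move 5: P1 pit5 -> P1=[5,0,1,6,5,0](2) P2=[1,5,7,5,0,3](1)
Move 6: P2 pit3 -> P1=[6,1,1,6,5,0](2) P2=[1,5,7,0,1,4](2)
Move 7: P1 pit3 -> P1=[6,1,1,0,6,1](3) P2=[2,6,8,0,1,4](2)

Answer: 6 1 1 0 6 1 3 2 6 8 0 1 4 2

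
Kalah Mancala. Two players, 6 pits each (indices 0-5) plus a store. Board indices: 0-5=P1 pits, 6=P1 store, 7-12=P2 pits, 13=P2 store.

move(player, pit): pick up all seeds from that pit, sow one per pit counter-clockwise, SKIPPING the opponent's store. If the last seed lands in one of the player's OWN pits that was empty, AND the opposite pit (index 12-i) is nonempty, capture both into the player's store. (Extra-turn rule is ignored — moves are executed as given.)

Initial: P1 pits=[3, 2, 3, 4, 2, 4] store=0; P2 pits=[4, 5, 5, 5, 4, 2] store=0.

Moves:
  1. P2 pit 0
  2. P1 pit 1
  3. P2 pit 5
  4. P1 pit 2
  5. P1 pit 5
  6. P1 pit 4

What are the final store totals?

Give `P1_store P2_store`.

Answer: 3 1

Derivation:
Move 1: P2 pit0 -> P1=[3,2,3,4,2,4](0) P2=[0,6,6,6,5,2](0)
Move 2: P1 pit1 -> P1=[3,0,4,5,2,4](0) P2=[0,6,6,6,5,2](0)
Move 3: P2 pit5 -> P1=[4,0,4,5,2,4](0) P2=[0,6,6,6,5,0](1)
Move 4: P1 pit2 -> P1=[4,0,0,6,3,5](1) P2=[0,6,6,6,5,0](1)
Move 5: P1 pit5 -> P1=[4,0,0,6,3,0](2) P2=[1,7,7,7,5,0](1)
Move 6: P1 pit4 -> P1=[4,0,0,6,0,1](3) P2=[2,7,7,7,5,0](1)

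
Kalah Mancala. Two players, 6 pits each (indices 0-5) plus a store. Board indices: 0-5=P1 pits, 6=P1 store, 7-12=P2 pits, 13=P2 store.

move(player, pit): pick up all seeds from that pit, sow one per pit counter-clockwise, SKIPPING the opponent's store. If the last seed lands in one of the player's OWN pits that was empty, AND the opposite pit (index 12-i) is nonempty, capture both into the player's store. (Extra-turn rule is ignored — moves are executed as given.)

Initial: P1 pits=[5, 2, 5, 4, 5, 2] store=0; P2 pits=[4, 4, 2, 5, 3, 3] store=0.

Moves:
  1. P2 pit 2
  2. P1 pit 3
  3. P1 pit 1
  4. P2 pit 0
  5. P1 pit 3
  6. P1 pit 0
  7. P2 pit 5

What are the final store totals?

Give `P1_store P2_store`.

Answer: 1 1

Derivation:
Move 1: P2 pit2 -> P1=[5,2,5,4,5,2](0) P2=[4,4,0,6,4,3](0)
Move 2: P1 pit3 -> P1=[5,2,5,0,6,3](1) P2=[5,4,0,6,4,3](0)
Move 3: P1 pit1 -> P1=[5,0,6,1,6,3](1) P2=[5,4,0,6,4,3](0)
Move 4: P2 pit0 -> P1=[5,0,6,1,6,3](1) P2=[0,5,1,7,5,4](0)
Move 5: P1 pit3 -> P1=[5,0,6,0,7,3](1) P2=[0,5,1,7,5,4](0)
Move 6: P1 pit0 -> P1=[0,1,7,1,8,4](1) P2=[0,5,1,7,5,4](0)
Move 7: P2 pit5 -> P1=[1,2,8,1,8,4](1) P2=[0,5,1,7,5,0](1)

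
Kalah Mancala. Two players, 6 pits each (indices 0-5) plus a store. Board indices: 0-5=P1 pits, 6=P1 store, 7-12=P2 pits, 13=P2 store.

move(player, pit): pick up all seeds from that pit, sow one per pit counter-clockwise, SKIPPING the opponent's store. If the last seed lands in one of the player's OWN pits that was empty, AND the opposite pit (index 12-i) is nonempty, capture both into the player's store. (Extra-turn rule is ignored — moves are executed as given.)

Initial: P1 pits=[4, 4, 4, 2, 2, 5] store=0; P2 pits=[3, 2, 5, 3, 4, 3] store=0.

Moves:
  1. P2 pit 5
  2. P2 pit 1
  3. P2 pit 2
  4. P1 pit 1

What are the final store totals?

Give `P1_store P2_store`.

Answer: 1 2

Derivation:
Move 1: P2 pit5 -> P1=[5,5,4,2,2,5](0) P2=[3,2,5,3,4,0](1)
Move 2: P2 pit1 -> P1=[5,5,4,2,2,5](0) P2=[3,0,6,4,4,0](1)
Move 3: P2 pit2 -> P1=[6,6,4,2,2,5](0) P2=[3,0,0,5,5,1](2)
Move 4: P1 pit1 -> P1=[6,0,5,3,3,6](1) P2=[4,0,0,5,5,1](2)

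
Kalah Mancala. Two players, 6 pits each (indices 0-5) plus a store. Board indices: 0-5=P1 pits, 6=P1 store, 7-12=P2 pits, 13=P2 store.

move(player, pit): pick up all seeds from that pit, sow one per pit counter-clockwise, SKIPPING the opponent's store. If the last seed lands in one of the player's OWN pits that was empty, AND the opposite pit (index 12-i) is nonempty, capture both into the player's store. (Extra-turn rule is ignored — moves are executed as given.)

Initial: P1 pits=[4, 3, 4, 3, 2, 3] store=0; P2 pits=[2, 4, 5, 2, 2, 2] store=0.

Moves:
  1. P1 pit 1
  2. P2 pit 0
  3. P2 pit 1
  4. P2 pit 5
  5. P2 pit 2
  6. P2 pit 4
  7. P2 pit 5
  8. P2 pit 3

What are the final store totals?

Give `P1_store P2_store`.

Answer: 0 6

Derivation:
Move 1: P1 pit1 -> P1=[4,0,5,4,3,3](0) P2=[2,4,5,2,2,2](0)
Move 2: P2 pit0 -> P1=[4,0,5,4,3,3](0) P2=[0,5,6,2,2,2](0)
Move 3: P2 pit1 -> P1=[4,0,5,4,3,3](0) P2=[0,0,7,3,3,3](1)
Move 4: P2 pit5 -> P1=[5,1,5,4,3,3](0) P2=[0,0,7,3,3,0](2)
Move 5: P2 pit2 -> P1=[6,2,6,4,3,3](0) P2=[0,0,0,4,4,1](3)
Move 6: P2 pit4 -> P1=[7,3,6,4,3,3](0) P2=[0,0,0,4,0,2](4)
Move 7: P2 pit5 -> P1=[8,3,6,4,3,3](0) P2=[0,0,0,4,0,0](5)
Move 8: P2 pit3 -> P1=[9,3,6,4,3,3](0) P2=[0,0,0,0,1,1](6)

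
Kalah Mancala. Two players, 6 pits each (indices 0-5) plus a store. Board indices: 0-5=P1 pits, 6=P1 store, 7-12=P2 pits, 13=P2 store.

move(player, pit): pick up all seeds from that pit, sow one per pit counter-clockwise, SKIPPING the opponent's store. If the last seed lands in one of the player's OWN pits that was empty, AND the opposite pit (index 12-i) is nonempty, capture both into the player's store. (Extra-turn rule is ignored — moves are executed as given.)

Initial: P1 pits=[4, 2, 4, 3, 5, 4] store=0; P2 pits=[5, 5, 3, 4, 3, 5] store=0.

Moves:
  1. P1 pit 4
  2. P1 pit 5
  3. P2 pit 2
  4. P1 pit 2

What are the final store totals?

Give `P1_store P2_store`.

Move 1: P1 pit4 -> P1=[4,2,4,3,0,5](1) P2=[6,6,4,4,3,5](0)
Move 2: P1 pit5 -> P1=[4,2,4,3,0,0](2) P2=[7,7,5,5,3,5](0)
Move 3: P2 pit2 -> P1=[5,2,4,3,0,0](2) P2=[7,7,0,6,4,6](1)
Move 4: P1 pit2 -> P1=[5,2,0,4,1,1](3) P2=[7,7,0,6,4,6](1)

Answer: 3 1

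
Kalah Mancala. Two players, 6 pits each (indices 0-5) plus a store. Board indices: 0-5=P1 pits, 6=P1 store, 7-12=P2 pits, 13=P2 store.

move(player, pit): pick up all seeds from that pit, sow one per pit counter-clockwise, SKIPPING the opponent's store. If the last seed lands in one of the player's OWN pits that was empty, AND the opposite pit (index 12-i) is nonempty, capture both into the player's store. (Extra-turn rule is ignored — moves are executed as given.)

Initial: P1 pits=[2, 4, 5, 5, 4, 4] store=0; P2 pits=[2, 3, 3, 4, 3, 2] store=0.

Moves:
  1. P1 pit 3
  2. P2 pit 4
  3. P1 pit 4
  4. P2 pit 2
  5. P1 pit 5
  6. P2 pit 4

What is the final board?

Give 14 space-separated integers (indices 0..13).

Answer: 3 4 5 0 0 0 3 5 6 1 6 0 5 3

Derivation:
Move 1: P1 pit3 -> P1=[2,4,5,0,5,5](1) P2=[3,4,3,4,3,2](0)
Move 2: P2 pit4 -> P1=[3,4,5,0,5,5](1) P2=[3,4,3,4,0,3](1)
Move 3: P1 pit4 -> P1=[3,4,5,0,0,6](2) P2=[4,5,4,4,0,3](1)
Move 4: P2 pit2 -> P1=[3,4,5,0,0,6](2) P2=[4,5,0,5,1,4](2)
Move 5: P1 pit5 -> P1=[3,4,5,0,0,0](3) P2=[5,6,1,6,2,4](2)
Move 6: P2 pit4 -> P1=[3,4,5,0,0,0](3) P2=[5,6,1,6,0,5](3)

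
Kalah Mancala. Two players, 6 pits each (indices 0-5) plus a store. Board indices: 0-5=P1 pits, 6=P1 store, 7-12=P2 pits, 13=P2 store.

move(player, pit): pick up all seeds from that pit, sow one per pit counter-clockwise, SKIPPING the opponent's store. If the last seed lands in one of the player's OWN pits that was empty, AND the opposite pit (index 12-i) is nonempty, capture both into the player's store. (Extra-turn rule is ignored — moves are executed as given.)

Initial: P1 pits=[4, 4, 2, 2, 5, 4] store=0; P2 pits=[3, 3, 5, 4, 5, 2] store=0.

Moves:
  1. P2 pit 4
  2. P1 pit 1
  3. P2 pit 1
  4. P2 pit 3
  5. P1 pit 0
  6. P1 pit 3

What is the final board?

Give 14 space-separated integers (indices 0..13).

Move 1: P2 pit4 -> P1=[5,5,3,2,5,4](0) P2=[3,3,5,4,0,3](1)
Move 2: P1 pit1 -> P1=[5,0,4,3,6,5](1) P2=[3,3,5,4,0,3](1)
Move 3: P2 pit1 -> P1=[5,0,4,3,6,5](1) P2=[3,0,6,5,1,3](1)
Move 4: P2 pit3 -> P1=[6,1,4,3,6,5](1) P2=[3,0,6,0,2,4](2)
Move 5: P1 pit0 -> P1=[0,2,5,4,7,6](2) P2=[3,0,6,0,2,4](2)
Move 6: P1 pit3 -> P1=[0,2,5,0,8,7](3) P2=[4,0,6,0,2,4](2)

Answer: 0 2 5 0 8 7 3 4 0 6 0 2 4 2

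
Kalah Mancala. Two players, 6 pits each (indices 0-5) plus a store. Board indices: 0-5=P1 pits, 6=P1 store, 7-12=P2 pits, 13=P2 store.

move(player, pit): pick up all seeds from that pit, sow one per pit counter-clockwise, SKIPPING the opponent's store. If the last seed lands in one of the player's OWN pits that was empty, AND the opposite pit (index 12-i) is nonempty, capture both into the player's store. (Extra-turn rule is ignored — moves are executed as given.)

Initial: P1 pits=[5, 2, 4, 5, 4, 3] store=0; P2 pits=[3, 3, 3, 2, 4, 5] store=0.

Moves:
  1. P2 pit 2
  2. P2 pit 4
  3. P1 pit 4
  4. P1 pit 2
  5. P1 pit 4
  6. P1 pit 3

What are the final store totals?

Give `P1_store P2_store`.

Move 1: P2 pit2 -> P1=[5,2,4,5,4,3](0) P2=[3,3,0,3,5,6](0)
Move 2: P2 pit4 -> P1=[6,3,5,5,4,3](0) P2=[3,3,0,3,0,7](1)
Move 3: P1 pit4 -> P1=[6,3,5,5,0,4](1) P2=[4,4,0,3,0,7](1)
Move 4: P1 pit2 -> P1=[6,3,0,6,1,5](2) P2=[5,4,0,3,0,7](1)
Move 5: P1 pit4 -> P1=[6,3,0,6,0,6](2) P2=[5,4,0,3,0,7](1)
Move 6: P1 pit3 -> P1=[6,3,0,0,1,7](3) P2=[6,5,1,3,0,7](1)

Answer: 3 1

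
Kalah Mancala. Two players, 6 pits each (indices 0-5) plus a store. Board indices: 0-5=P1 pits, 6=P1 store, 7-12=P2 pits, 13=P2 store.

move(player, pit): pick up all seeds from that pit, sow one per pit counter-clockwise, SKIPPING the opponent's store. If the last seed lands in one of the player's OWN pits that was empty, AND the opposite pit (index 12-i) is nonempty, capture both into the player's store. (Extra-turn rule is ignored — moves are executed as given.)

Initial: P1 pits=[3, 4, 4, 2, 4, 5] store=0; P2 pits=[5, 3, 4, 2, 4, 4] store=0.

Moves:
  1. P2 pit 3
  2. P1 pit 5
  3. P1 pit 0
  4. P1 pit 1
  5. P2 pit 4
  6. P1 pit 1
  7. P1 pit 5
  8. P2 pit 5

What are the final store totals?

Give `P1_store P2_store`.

Move 1: P2 pit3 -> P1=[3,4,4,2,4,5](0) P2=[5,3,4,0,5,5](0)
Move 2: P1 pit5 -> P1=[3,4,4,2,4,0](1) P2=[6,4,5,1,5,5](0)
Move 3: P1 pit0 -> P1=[0,5,5,3,4,0](1) P2=[6,4,5,1,5,5](0)
Move 4: P1 pit1 -> P1=[0,0,6,4,5,1](2) P2=[6,4,5,1,5,5](0)
Move 5: P2 pit4 -> P1=[1,1,7,4,5,1](2) P2=[6,4,5,1,0,6](1)
Move 6: P1 pit1 -> P1=[1,0,8,4,5,1](2) P2=[6,4,5,1,0,6](1)
Move 7: P1 pit5 -> P1=[1,0,8,4,5,0](3) P2=[6,4,5,1,0,6](1)
Move 8: P2 pit5 -> P1=[2,1,9,5,6,0](3) P2=[6,4,5,1,0,0](2)

Answer: 3 2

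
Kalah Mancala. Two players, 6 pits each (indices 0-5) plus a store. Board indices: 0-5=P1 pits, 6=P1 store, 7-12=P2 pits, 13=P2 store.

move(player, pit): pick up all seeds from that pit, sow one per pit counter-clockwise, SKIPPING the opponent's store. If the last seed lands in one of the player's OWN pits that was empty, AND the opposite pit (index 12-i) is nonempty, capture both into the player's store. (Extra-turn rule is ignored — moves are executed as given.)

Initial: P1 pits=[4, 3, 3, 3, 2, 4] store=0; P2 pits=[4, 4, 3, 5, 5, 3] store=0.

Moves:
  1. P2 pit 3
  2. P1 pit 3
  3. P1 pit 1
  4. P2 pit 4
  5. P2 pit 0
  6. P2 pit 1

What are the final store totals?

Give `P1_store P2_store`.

Move 1: P2 pit3 -> P1=[5,4,3,3,2,4](0) P2=[4,4,3,0,6,4](1)
Move 2: P1 pit3 -> P1=[5,4,3,0,3,5](1) P2=[4,4,3,0,6,4](1)
Move 3: P1 pit1 -> P1=[5,0,4,1,4,6](1) P2=[4,4,3,0,6,4](1)
Move 4: P2 pit4 -> P1=[6,1,5,2,4,6](1) P2=[4,4,3,0,0,5](2)
Move 5: P2 pit0 -> P1=[6,0,5,2,4,6](1) P2=[0,5,4,1,0,5](4)
Move 6: P2 pit1 -> P1=[6,0,5,2,4,6](1) P2=[0,0,5,2,1,6](5)

Answer: 1 5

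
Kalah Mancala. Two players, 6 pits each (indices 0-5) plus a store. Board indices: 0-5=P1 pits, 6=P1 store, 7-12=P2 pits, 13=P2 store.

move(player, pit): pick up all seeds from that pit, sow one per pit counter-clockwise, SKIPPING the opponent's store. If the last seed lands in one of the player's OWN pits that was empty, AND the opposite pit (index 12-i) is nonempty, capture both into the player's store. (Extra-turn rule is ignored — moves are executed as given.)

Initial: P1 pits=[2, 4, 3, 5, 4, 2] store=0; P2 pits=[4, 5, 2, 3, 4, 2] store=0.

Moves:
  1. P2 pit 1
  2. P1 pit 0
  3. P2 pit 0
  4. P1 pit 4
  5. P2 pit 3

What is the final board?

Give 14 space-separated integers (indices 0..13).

Move 1: P2 pit1 -> P1=[2,4,3,5,4,2](0) P2=[4,0,3,4,5,3](1)
Move 2: P1 pit0 -> P1=[0,5,4,5,4,2](0) P2=[4,0,3,4,5,3](1)
Move 3: P2 pit0 -> P1=[0,5,4,5,4,2](0) P2=[0,1,4,5,6,3](1)
Move 4: P1 pit4 -> P1=[0,5,4,5,0,3](1) P2=[1,2,4,5,6,3](1)
Move 5: P2 pit3 -> P1=[1,6,4,5,0,3](1) P2=[1,2,4,0,7,4](2)

Answer: 1 6 4 5 0 3 1 1 2 4 0 7 4 2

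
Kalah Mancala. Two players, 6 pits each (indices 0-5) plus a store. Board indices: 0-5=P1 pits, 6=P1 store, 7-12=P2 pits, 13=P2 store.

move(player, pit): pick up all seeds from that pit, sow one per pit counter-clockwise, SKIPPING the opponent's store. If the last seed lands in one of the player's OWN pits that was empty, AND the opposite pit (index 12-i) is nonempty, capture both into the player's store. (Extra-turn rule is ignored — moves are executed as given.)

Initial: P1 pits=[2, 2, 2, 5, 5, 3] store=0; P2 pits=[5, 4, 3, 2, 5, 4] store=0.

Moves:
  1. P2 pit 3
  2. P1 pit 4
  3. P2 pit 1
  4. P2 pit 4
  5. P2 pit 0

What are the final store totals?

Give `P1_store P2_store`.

Answer: 1 3

Derivation:
Move 1: P2 pit3 -> P1=[2,2,2,5,5,3](0) P2=[5,4,3,0,6,5](0)
Move 2: P1 pit4 -> P1=[2,2,2,5,0,4](1) P2=[6,5,4,0,6,5](0)
Move 3: P2 pit1 -> P1=[2,2,2,5,0,4](1) P2=[6,0,5,1,7,6](1)
Move 4: P2 pit4 -> P1=[3,3,3,6,1,4](1) P2=[6,0,5,1,0,7](2)
Move 5: P2 pit0 -> P1=[3,3,3,6,1,4](1) P2=[0,1,6,2,1,8](3)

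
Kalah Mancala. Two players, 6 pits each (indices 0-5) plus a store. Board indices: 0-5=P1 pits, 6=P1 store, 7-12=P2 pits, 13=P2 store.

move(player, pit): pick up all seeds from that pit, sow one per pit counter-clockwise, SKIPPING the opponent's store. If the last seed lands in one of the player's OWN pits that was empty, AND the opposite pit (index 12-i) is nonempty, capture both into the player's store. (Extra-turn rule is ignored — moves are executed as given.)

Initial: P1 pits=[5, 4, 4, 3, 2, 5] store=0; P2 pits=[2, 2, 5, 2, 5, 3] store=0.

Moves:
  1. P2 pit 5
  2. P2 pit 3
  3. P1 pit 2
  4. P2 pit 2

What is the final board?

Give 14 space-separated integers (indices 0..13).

Answer: 1 5 0 4 3 6 1 2 2 0 1 7 1 9

Derivation:
Move 1: P2 pit5 -> P1=[6,5,4,3,2,5](0) P2=[2,2,5,2,5,0](1)
Move 2: P2 pit3 -> P1=[0,5,4,3,2,5](0) P2=[2,2,5,0,6,0](8)
Move 3: P1 pit2 -> P1=[0,5,0,4,3,6](1) P2=[2,2,5,0,6,0](8)
Move 4: P2 pit2 -> P1=[1,5,0,4,3,6](1) P2=[2,2,0,1,7,1](9)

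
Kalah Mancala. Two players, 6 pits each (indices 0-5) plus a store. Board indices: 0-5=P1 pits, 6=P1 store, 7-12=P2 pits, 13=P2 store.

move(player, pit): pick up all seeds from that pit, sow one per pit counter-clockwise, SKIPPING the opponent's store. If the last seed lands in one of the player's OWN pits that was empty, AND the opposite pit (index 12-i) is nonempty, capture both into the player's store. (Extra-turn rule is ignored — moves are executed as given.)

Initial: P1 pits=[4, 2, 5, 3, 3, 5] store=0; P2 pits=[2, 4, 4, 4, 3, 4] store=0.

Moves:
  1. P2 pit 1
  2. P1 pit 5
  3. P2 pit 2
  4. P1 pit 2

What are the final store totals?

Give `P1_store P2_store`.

Move 1: P2 pit1 -> P1=[4,2,5,3,3,5](0) P2=[2,0,5,5,4,5](0)
Move 2: P1 pit5 -> P1=[4,2,5,3,3,0](1) P2=[3,1,6,6,4,5](0)
Move 3: P2 pit2 -> P1=[5,3,5,3,3,0](1) P2=[3,1,0,7,5,6](1)
Move 4: P1 pit2 -> P1=[5,3,0,4,4,1](2) P2=[4,1,0,7,5,6](1)

Answer: 2 1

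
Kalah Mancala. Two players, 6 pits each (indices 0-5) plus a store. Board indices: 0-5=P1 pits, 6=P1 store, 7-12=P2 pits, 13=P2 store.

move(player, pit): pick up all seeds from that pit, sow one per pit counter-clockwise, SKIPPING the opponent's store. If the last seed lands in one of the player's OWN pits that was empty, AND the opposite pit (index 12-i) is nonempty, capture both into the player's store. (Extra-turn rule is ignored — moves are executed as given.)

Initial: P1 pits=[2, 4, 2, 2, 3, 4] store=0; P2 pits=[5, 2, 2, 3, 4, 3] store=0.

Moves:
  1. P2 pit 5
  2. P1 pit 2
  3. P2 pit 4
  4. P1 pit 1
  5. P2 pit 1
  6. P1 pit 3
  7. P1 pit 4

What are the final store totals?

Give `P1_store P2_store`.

Move 1: P2 pit5 -> P1=[3,5,2,2,3,4](0) P2=[5,2,2,3,4,0](1)
Move 2: P1 pit2 -> P1=[3,5,0,3,4,4](0) P2=[5,2,2,3,4,0](1)
Move 3: P2 pit4 -> P1=[4,6,0,3,4,4](0) P2=[5,2,2,3,0,1](2)
Move 4: P1 pit1 -> P1=[4,0,1,4,5,5](1) P2=[6,2,2,3,0,1](2)
Move 5: P2 pit1 -> P1=[4,0,1,4,5,5](1) P2=[6,0,3,4,0,1](2)
Move 6: P1 pit3 -> P1=[4,0,1,0,6,6](2) P2=[7,0,3,4,0,1](2)
Move 7: P1 pit4 -> P1=[4,0,1,0,0,7](3) P2=[8,1,4,5,0,1](2)

Answer: 3 2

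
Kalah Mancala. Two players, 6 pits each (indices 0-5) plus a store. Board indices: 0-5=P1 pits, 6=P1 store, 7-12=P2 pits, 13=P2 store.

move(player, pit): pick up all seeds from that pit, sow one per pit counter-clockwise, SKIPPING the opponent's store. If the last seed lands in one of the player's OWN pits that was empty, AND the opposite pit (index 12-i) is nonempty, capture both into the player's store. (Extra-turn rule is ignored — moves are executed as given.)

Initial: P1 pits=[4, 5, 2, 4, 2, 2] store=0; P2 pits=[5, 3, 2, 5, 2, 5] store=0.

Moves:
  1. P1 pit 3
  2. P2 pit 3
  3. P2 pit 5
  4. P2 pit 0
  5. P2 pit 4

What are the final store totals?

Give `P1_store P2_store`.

Move 1: P1 pit3 -> P1=[4,5,2,0,3,3](1) P2=[6,3,2,5,2,5](0)
Move 2: P2 pit3 -> P1=[5,6,2,0,3,3](1) P2=[6,3,2,0,3,6](1)
Move 3: P2 pit5 -> P1=[6,7,3,1,4,3](1) P2=[6,3,2,0,3,0](2)
Move 4: P2 pit0 -> P1=[6,7,3,1,4,3](1) P2=[0,4,3,1,4,1](3)
Move 5: P2 pit4 -> P1=[7,8,3,1,4,3](1) P2=[0,4,3,1,0,2](4)

Answer: 1 4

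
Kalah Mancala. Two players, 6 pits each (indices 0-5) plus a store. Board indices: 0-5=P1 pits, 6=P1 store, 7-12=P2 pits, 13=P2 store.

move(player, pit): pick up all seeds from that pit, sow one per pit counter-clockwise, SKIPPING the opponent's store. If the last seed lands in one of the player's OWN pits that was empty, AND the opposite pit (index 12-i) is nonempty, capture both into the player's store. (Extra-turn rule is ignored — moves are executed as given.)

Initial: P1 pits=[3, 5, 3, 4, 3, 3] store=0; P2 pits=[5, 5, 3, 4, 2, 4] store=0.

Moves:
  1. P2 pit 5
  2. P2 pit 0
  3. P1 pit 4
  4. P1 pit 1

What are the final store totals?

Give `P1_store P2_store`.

Move 1: P2 pit5 -> P1=[4,6,4,4,3,3](0) P2=[5,5,3,4,2,0](1)
Move 2: P2 pit0 -> P1=[0,6,4,4,3,3](0) P2=[0,6,4,5,3,0](6)
Move 3: P1 pit4 -> P1=[0,6,4,4,0,4](1) P2=[1,6,4,5,3,0](6)
Move 4: P1 pit1 -> P1=[0,0,5,5,1,5](2) P2=[2,6,4,5,3,0](6)

Answer: 2 6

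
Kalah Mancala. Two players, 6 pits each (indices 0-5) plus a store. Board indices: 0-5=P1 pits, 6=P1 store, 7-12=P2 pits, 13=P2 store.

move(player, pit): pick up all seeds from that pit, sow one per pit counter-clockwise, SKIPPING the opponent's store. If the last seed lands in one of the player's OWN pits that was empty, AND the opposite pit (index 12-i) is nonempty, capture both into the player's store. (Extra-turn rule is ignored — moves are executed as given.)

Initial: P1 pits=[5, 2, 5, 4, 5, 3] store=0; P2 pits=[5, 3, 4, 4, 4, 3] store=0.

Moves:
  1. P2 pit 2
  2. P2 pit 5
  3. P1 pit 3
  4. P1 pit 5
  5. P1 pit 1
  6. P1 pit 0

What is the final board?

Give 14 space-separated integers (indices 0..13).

Answer: 0 1 8 2 8 1 3 7 4 1 5 5 0 2

Derivation:
Move 1: P2 pit2 -> P1=[5,2,5,4,5,3](0) P2=[5,3,0,5,5,4](1)
Move 2: P2 pit5 -> P1=[6,3,6,4,5,3](0) P2=[5,3,0,5,5,0](2)
Move 3: P1 pit3 -> P1=[6,3,6,0,6,4](1) P2=[6,3,0,5,5,0](2)
Move 4: P1 pit5 -> P1=[6,3,6,0,6,0](2) P2=[7,4,1,5,5,0](2)
Move 5: P1 pit1 -> P1=[6,0,7,1,7,0](2) P2=[7,4,1,5,5,0](2)
Move 6: P1 pit0 -> P1=[0,1,8,2,8,1](3) P2=[7,4,1,5,5,0](2)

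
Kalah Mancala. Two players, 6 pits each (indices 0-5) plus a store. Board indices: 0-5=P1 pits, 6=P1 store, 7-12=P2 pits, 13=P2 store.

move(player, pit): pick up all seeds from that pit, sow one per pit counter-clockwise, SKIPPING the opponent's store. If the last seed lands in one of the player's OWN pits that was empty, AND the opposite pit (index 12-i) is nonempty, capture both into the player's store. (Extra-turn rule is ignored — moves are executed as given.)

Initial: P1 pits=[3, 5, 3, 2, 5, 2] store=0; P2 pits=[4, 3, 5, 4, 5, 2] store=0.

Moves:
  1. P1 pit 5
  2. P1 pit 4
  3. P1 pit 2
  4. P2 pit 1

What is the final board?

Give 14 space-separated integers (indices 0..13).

Answer: 3 5 0 3 1 2 2 6 0 7 5 6 3 0

Derivation:
Move 1: P1 pit5 -> P1=[3,5,3,2,5,0](1) P2=[5,3,5,4,5,2](0)
Move 2: P1 pit4 -> P1=[3,5,3,2,0,1](2) P2=[6,4,6,4,5,2](0)
Move 3: P1 pit2 -> P1=[3,5,0,3,1,2](2) P2=[6,4,6,4,5,2](0)
Move 4: P2 pit1 -> P1=[3,5,0,3,1,2](2) P2=[6,0,7,5,6,3](0)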